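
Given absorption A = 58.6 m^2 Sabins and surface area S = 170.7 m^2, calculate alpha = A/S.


Absorption coefficient = absorbed power / incident power
alpha = A / S = 58.6 / 170.7 = 0.34329


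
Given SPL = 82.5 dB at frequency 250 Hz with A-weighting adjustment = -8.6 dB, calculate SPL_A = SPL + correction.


A-weighting table: 250 Hz -> -8.6 dB correction
SPL_A = SPL + correction = 82.5 + (-8.6) = 73.9 dBA


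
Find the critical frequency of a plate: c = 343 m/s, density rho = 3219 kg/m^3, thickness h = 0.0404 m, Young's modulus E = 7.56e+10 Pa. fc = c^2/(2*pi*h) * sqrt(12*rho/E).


12*rho/E = 12*3219/7.56e+10 = 5.10952e-07
sqrt(12*rho/E) = sqrt(5.10952e-07) = 0.000714809
c^2/(2*pi*h) = 343^2/(2*pi*0.0404) = 463476
fc = 463476 * 0.000714809 = 331.3 Hz


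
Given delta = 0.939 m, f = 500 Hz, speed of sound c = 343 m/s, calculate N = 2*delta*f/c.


N = 2*delta*f/c = 2*delta/lambda, where lambda = c/f
lambda = 343 / 500 = 0.686 m
N = 2 * 0.939 / 0.686 = 2.7376


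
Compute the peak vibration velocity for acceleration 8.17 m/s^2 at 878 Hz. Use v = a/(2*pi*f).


omega = 2*pi*f = 2*pi*878 = 5516.64 rad/s
v = a / omega = 8.17 / 5516.64 = 0.001481 m/s


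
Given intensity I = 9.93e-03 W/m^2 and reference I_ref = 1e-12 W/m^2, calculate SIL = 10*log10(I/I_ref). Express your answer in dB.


I / I_ref = 9.93e-03 / 1e-12 = 9.93e+09
SIL = 10 * log10(9.93e+09) = 99.969 dB


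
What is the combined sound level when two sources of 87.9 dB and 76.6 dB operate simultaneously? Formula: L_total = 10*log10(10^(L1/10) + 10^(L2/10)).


10^(87.9/10) = 6.16595e+08
10^(76.6/10) = 4.57088e+07
Sum = 6.16595e+08 + 4.57088e+07 = 6.62304e+08
L_total = 10*log10(6.62304e+08) = 88.211 dB


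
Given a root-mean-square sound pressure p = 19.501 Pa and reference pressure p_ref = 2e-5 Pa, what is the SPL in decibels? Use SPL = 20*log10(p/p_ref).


p / p_ref = 19.501 / 2e-5 = 975050
SPL = 20 * log10(975050) = 119.78 dB


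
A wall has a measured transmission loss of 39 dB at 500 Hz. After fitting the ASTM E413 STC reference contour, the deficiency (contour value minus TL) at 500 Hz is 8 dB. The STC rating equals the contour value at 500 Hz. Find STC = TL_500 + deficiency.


By ASTM E413, STC = value of the fitted reference contour at 500 Hz.
Contour value at 500 Hz = TL_500 + deficiency = 39 + 8 = 47
STC = 47


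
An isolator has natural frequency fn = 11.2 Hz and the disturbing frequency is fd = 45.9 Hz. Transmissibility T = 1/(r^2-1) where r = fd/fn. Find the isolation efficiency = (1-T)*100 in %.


r = 45.9 / 11.2 = 4.09821
r^2 - 1 = 4.09821^2 - 1 = 15.7953
T = 1/15.7953 = 0.06331
Efficiency = (1 - 0.06331)*100 = 93.669 %


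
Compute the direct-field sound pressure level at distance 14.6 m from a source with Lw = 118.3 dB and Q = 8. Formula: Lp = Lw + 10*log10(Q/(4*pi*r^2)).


4*pi*r^2 = 4*pi*14.6^2 = 2678.65 m^2
Q / (4*pi*r^2) = 8 / 2678.65 = 0.00298658
Lp = 118.3 + 10*log10(0.00298658) = 93.052 dB


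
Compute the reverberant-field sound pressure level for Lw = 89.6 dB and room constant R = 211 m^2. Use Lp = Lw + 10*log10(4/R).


4/R = 4/211 = 0.0189573
Lp = 89.6 + 10*log10(0.0189573) = 72.378 dB


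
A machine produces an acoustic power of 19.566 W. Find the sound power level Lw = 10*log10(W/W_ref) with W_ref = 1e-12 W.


W / W_ref = 19.566 / 1e-12 = 1.9566e+13
Lw = 10 * log10(1.9566e+13) = 132.92 dB


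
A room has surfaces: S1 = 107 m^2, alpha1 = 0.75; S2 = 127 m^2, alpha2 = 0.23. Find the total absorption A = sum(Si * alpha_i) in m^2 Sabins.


107 * 0.75 = 80.25
127 * 0.23 = 29.21
A_total = 80.25 + 29.21 = 109.46 m^2


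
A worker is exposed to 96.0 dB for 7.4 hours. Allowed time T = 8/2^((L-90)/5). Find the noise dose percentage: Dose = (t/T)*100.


T_allowed = 8 / 2^((96.0 - 90)/5) = 3.4822 hr
Dose = 7.4 / 3.4822 * 100 = 212.51 %


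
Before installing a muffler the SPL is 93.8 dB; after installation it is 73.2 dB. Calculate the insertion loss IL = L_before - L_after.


Insertion loss = SPL without muffler - SPL with muffler
IL = 93.8 - 73.2 = 20.6 dB


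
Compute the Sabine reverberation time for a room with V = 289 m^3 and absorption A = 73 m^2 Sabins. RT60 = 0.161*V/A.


RT60 = 0.161 * 289 / 73 = 0.63738 s


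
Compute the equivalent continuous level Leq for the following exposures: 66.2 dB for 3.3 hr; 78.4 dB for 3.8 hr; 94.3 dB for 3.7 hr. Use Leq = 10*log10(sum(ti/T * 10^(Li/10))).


T_total = 3.3 + 3.8 + 3.7 = 10.8 hr
(3.3/10.8) * 10^(66.2/10) = 1.27377e+06
(3.8/10.8) * 10^(78.4/10) = 2.43422e+07
(3.7/10.8) * 10^(94.3/10) = 9.221e+08
Sum = 1.27377e+06 + 2.43422e+07 + 9.221e+08 = 9.47716e+08
Leq = 10*log10(9.47716e+08) = 89.767 dB


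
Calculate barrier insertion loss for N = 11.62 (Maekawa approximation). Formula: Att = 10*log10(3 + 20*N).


3 + 20*N = 3 + 20*11.62 = 235.4
Att = 10*log10(235.4) = 23.718 dB


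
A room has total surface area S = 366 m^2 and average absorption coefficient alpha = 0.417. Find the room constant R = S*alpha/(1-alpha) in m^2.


R = 366 * 0.417 / (1 - 0.417) = 261.79 m^2


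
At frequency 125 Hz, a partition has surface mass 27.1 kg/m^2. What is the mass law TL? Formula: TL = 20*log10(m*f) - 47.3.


m * f = 27.1 * 125 = 3387.5
20*log10(3387.5) = 70.5976 dB
TL = 70.5976 - 47.3 = 23.298 dB


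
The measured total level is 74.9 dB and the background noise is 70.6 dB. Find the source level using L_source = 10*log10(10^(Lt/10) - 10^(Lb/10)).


10^(74.9/10) = 3.0903e+07
10^(70.6/10) = 1.14815e+07
Difference = 3.0903e+07 - 1.14815e+07 = 1.94215e+07
L_source = 10*log10(1.94215e+07) = 72.883 dB


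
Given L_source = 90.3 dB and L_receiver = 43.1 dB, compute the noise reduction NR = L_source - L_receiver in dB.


NR = L_source - L_receiver (difference between source and receiving room levels)
NR = 90.3 - 43.1 = 47.2 dB


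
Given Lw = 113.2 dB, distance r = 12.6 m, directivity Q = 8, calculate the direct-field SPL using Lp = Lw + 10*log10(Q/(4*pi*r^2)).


4*pi*r^2 = 4*pi*12.6^2 = 1995.04 m^2
Q / (4*pi*r^2) = 8 / 1995.04 = 0.00400994
Lp = 113.2 + 10*log10(0.00400994) = 89.231 dB


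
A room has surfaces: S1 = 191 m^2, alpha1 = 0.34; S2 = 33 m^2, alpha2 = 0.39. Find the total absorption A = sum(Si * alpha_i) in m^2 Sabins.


191 * 0.34 = 64.94
33 * 0.39 = 12.87
A_total = 64.94 + 12.87 = 77.81 m^2


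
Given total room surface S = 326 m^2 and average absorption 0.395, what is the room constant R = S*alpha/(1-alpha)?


R = 326 * 0.395 / (1 - 0.395) = 212.84 m^2


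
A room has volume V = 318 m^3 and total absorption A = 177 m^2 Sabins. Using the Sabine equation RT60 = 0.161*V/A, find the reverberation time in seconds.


RT60 = 0.161 * 318 / 177 = 0.28925 s


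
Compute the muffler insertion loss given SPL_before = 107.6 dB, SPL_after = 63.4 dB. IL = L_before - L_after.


Insertion loss = SPL without muffler - SPL with muffler
IL = 107.6 - 63.4 = 44.2 dB


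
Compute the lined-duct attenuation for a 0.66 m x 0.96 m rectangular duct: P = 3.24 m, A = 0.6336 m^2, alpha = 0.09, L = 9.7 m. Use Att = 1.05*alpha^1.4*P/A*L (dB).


alpha^1.4 = 0.09^1.4 = 0.034351
Attenuation rate = 1.05 * alpha^1.4 * P / A
= 1.05 * 0.034351 * 3.24 / 0.6336 = 0.184441 dB/m
Total Att = 0.184441 * 9.7 = 1.7891 dB


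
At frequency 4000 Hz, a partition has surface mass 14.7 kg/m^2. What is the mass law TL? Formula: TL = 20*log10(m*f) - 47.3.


m * f = 14.7 * 4000 = 58800
20*log10(58800) = 95.3875 dB
TL = 95.3875 - 47.3 = 48.088 dB


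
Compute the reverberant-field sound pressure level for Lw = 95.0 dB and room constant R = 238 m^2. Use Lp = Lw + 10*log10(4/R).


4/R = 4/238 = 0.0168067
Lp = 95.0 + 10*log10(0.0168067) = 77.255 dB


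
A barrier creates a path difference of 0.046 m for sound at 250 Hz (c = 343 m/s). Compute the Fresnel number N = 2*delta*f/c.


N = 2*delta*f/c = 2*delta/lambda, where lambda = c/f
lambda = 343 / 250 = 1.372 m
N = 2 * 0.046 / 1.372 = 0.067055


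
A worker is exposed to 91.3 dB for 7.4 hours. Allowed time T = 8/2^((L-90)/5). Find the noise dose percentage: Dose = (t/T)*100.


T_allowed = 8 / 2^((91.3 - 90)/5) = 6.6807 hr
Dose = 7.4 / 6.6807 * 100 = 110.77 %


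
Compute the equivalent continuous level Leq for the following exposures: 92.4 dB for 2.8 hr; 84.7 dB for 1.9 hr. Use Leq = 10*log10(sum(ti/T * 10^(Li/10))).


T_total = 2.8 + 1.9 = 4.7 hr
(2.8/4.7) * 10^(92.4/10) = 1.03529e+09
(1.9/4.7) * 10^(84.7/10) = 1.19304e+08
Sum = 1.03529e+09 + 1.19304e+08 = 1.15459e+09
Leq = 10*log10(1.15459e+09) = 90.624 dB


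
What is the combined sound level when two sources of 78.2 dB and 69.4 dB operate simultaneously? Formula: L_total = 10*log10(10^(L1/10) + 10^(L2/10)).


10^(78.2/10) = 6.60693e+07
10^(69.4/10) = 8.70964e+06
Sum = 6.60693e+07 + 8.70964e+06 = 7.47789e+07
L_total = 10*log10(7.47789e+07) = 78.738 dB


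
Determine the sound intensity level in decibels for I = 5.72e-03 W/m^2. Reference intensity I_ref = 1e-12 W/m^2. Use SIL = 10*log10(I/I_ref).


I / I_ref = 5.72e-03 / 1e-12 = 5.72e+09
SIL = 10 * log10(5.72e+09) = 97.574 dB


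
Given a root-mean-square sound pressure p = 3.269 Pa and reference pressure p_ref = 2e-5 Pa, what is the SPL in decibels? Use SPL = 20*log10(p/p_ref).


p / p_ref = 3.269 / 2e-5 = 163450
SPL = 20 * log10(163450) = 104.27 dB


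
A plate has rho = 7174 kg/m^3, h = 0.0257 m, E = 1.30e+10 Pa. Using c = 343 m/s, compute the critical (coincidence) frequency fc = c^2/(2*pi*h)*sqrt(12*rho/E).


12*rho/E = 12*7174/1.30e+10 = 6.62215e-06
sqrt(12*rho/E) = sqrt(6.62215e-06) = 0.00257335
c^2/(2*pi*h) = 343^2/(2*pi*0.0257) = 728577
fc = 728577 * 0.00257335 = 1874.9 Hz


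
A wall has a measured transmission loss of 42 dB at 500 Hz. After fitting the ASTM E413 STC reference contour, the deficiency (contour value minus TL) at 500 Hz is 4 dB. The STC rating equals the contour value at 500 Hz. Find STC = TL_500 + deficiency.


By ASTM E413, STC = value of the fitted reference contour at 500 Hz.
Contour value at 500 Hz = TL_500 + deficiency = 42 + 4 = 46
STC = 46


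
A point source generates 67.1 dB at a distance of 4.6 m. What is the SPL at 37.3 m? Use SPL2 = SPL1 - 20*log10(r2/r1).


r2/r1 = 37.3/4.6 = 8.1087
Correction = 20*log10(8.1087) = 18.179 dB
SPL2 = 67.1 - 18.179 = 48.921 dB


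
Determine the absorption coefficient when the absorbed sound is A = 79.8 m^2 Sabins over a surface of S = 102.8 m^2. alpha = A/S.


Absorption coefficient = absorbed power / incident power
alpha = A / S = 79.8 / 102.8 = 0.77626


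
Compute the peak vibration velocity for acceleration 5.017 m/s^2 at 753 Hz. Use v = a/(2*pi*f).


omega = 2*pi*f = 2*pi*753 = 4731.24 rad/s
v = a / omega = 5.017 / 4731.24 = 0.0010604 m/s


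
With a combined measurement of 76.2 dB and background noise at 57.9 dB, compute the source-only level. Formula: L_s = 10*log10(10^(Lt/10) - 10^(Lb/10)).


10^(76.2/10) = 4.16869e+07
10^(57.9/10) = 616595
Difference = 4.16869e+07 - 616595 = 4.10703e+07
L_source = 10*log10(4.10703e+07) = 76.135 dB


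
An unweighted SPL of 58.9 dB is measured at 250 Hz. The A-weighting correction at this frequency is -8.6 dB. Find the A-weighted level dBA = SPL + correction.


A-weighting table: 250 Hz -> -8.6 dB correction
SPL_A = SPL + correction = 58.9 + (-8.6) = 50.3 dBA


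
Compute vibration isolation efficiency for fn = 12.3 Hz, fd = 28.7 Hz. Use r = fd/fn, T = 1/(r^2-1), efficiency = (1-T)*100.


r = 28.7 / 12.3 = 2.33333
r^2 - 1 = 2.33333^2 - 1 = 4.44443
T = 1/4.44443 = 0.225001
Efficiency = (1 - 0.225001)*100 = 77.5 %


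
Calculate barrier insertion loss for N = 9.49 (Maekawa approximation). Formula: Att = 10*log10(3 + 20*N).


3 + 20*N = 3 + 20*9.49 = 192.8
Att = 10*log10(192.8) = 22.851 dB


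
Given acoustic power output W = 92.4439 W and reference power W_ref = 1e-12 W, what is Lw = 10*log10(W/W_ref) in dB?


W / W_ref = 92.4439 / 1e-12 = 9.24439e+13
Lw = 10 * log10(9.24439e+13) = 139.66 dB


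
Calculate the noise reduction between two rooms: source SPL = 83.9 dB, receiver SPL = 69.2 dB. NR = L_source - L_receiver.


NR = L_source - L_receiver (difference between source and receiving room levels)
NR = 83.9 - 69.2 = 14.7 dB


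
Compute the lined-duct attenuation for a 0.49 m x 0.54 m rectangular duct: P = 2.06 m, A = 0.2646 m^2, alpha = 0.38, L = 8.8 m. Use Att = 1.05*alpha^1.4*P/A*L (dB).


alpha^1.4 = 0.38^1.4 = 0.258046
Attenuation rate = 1.05 * alpha^1.4 * P / A
= 1.05 * 0.258046 * 2.06 / 0.2646 = 2.10942 dB/m
Total Att = 2.10942 * 8.8 = 18.563 dB


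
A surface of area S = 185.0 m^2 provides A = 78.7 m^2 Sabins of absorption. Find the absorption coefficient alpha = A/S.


Absorption coefficient = absorbed power / incident power
alpha = A / S = 78.7 / 185.0 = 0.42541


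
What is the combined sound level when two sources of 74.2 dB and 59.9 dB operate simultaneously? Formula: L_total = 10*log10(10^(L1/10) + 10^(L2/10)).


10^(74.2/10) = 2.63027e+07
10^(59.9/10) = 977237
Sum = 2.63027e+07 + 977237 = 2.72799e+07
L_total = 10*log10(2.72799e+07) = 74.358 dB


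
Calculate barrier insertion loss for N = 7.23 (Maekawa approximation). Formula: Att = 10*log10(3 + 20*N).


3 + 20*N = 3 + 20*7.23 = 147.6
Att = 10*log10(147.6) = 21.691 dB


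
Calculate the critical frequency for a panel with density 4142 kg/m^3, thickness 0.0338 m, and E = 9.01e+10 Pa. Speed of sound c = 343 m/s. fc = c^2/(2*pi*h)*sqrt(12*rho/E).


12*rho/E = 12*4142/9.01e+10 = 5.51654e-07
sqrt(12*rho/E) = sqrt(5.51654e-07) = 0.000742734
c^2/(2*pi*h) = 343^2/(2*pi*0.0338) = 553977
fc = 553977 * 0.000742734 = 411.46 Hz


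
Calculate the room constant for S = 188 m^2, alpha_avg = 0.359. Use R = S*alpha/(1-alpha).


R = 188 * 0.359 / (1 - 0.359) = 105.29 m^2


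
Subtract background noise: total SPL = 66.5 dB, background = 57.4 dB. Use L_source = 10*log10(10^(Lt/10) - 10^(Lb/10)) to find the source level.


10^(66.5/10) = 4.46684e+06
10^(57.4/10) = 549541
Difference = 4.46684e+06 - 549541 = 3.9173e+06
L_source = 10*log10(3.9173e+06) = 65.93 dB


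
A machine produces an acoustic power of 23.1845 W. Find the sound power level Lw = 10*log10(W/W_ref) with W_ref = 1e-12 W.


W / W_ref = 23.1845 / 1e-12 = 2.31845e+13
Lw = 10 * log10(2.31845e+13) = 133.65 dB


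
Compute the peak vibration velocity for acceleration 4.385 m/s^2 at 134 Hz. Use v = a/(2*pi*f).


omega = 2*pi*f = 2*pi*134 = 841.947 rad/s
v = a / omega = 4.385 / 841.947 = 0.0052082 m/s


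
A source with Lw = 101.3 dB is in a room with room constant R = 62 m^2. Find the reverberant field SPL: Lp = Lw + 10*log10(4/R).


4/R = 4/62 = 0.0645161
Lp = 101.3 + 10*log10(0.0645161) = 89.397 dB


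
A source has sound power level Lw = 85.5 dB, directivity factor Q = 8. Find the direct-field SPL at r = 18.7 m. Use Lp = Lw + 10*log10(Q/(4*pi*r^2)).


4*pi*r^2 = 4*pi*18.7^2 = 4394.33 m^2
Q / (4*pi*r^2) = 8 / 4394.33 = 0.00182053
Lp = 85.5 + 10*log10(0.00182053) = 58.102 dB


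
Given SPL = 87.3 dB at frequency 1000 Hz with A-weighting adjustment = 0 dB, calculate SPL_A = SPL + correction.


A-weighting table: 1000 Hz -> 0 dB correction
SPL_A = SPL + correction = 87.3 + (0) = 87.3 dBA


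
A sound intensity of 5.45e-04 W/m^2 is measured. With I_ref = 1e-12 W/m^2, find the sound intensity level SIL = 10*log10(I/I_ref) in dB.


I / I_ref = 5.45e-04 / 1e-12 = 5.45e+08
SIL = 10 * log10(5.45e+08) = 87.364 dB


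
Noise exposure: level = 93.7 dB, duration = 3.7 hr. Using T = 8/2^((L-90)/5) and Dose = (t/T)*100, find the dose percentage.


T_allowed = 8 / 2^((93.7 - 90)/5) = 4.78991 hr
Dose = 3.7 / 4.78991 * 100 = 77.246 %


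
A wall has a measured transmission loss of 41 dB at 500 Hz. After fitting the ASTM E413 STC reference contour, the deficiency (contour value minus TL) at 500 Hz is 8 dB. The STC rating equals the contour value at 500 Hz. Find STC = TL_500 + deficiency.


By ASTM E413, STC = value of the fitted reference contour at 500 Hz.
Contour value at 500 Hz = TL_500 + deficiency = 41 + 8 = 49
STC = 49


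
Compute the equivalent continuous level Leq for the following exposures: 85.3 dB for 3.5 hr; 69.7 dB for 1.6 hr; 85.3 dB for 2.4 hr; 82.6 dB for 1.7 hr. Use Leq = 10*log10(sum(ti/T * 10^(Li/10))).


T_total = 3.5 + 1.6 + 2.4 + 1.7 = 9.2 hr
(3.5/9.2) * 10^(85.3/10) = 1.28908e+08
(1.6/9.2) * 10^(69.7/10) = 1.62305e+06
(2.4/9.2) * 10^(85.3/10) = 8.83941e+07
(1.7/9.2) * 10^(82.6/10) = 3.36249e+07
Sum = 1.28908e+08 + 1.62305e+06 + 8.83941e+07 + 3.36249e+07 = 2.5255e+08
Leq = 10*log10(2.5255e+08) = 84.023 dB


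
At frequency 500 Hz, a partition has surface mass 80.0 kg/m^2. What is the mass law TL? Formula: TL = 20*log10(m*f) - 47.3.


m * f = 80.0 * 500 = 40000
20*log10(40000) = 92.0412 dB
TL = 92.0412 - 47.3 = 44.741 dB


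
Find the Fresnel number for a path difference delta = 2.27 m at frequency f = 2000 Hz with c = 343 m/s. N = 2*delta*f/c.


N = 2*delta*f/c = 2*delta/lambda, where lambda = c/f
lambda = 343 / 2000 = 0.1715 m
N = 2 * 2.27 / 0.1715 = 26.472


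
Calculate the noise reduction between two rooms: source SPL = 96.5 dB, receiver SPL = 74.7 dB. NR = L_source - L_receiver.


NR = L_source - L_receiver (difference between source and receiving room levels)
NR = 96.5 - 74.7 = 21.8 dB


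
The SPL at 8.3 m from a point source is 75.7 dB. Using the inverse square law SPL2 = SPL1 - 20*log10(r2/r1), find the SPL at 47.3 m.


r2/r1 = 47.3/8.3 = 5.6988
Correction = 20*log10(5.6988) = 15.1157 dB
SPL2 = 75.7 - 15.1157 = 60.584 dB


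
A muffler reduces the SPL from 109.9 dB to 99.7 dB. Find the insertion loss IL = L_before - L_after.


Insertion loss = SPL without muffler - SPL with muffler
IL = 109.9 - 99.7 = 10.2 dB


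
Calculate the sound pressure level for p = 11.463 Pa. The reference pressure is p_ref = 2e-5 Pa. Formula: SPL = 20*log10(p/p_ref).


p / p_ref = 11.463 / 2e-5 = 573150
SPL = 20 * log10(573150) = 115.17 dB


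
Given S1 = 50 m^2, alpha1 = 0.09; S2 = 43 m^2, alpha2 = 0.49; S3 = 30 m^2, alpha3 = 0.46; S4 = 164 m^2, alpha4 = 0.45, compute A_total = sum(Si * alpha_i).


50 * 0.09 = 4.5
43 * 0.49 = 21.07
30 * 0.46 = 13.8
164 * 0.45 = 73.8
A_total = 4.5 + 21.07 + 13.8 + 73.8 = 113.17 m^2


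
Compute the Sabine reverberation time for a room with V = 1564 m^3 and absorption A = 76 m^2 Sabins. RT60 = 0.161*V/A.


RT60 = 0.161 * 1564 / 76 = 3.3132 s


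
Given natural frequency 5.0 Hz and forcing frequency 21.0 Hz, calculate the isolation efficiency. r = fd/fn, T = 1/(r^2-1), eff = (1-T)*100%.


r = 21.0 / 5.0 = 4.2
r^2 - 1 = 4.2^2 - 1 = 16.64
T = 1/16.64 = 0.0600962
Efficiency = (1 - 0.0600962)*100 = 93.99 %


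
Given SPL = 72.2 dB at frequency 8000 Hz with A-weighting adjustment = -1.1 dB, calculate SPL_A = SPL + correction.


A-weighting table: 8000 Hz -> -1.1 dB correction
SPL_A = SPL + correction = 72.2 + (-1.1) = 71.1 dBA


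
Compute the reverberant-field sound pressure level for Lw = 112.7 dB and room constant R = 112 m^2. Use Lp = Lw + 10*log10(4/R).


4/R = 4/112 = 0.0357143
Lp = 112.7 + 10*log10(0.0357143) = 98.228 dB


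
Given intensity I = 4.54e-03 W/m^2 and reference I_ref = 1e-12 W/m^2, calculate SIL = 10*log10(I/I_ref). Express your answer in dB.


I / I_ref = 4.54e-03 / 1e-12 = 4.54e+09
SIL = 10 * log10(4.54e+09) = 96.571 dB


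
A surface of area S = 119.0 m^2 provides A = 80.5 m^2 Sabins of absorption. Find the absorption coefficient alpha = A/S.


Absorption coefficient = absorbed power / incident power
alpha = A / S = 80.5 / 119.0 = 0.67647


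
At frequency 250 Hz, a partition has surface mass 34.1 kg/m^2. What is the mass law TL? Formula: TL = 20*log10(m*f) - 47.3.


m * f = 34.1 * 250 = 8525
20*log10(8525) = 78.6139 dB
TL = 78.6139 - 47.3 = 31.314 dB


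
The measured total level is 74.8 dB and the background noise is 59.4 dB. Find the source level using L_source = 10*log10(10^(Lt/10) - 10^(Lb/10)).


10^(74.8/10) = 3.01995e+07
10^(59.4/10) = 870964
Difference = 3.01995e+07 - 870964 = 2.93285e+07
L_source = 10*log10(2.93285e+07) = 74.673 dB


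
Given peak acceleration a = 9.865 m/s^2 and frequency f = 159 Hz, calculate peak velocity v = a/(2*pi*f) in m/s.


omega = 2*pi*f = 2*pi*159 = 999.026 rad/s
v = a / omega = 9.865 / 999.026 = 0.0098746 m/s


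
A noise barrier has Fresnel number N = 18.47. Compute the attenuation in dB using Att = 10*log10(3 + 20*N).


3 + 20*N = 3 + 20*18.47 = 372.4
Att = 10*log10(372.4) = 25.71 dB


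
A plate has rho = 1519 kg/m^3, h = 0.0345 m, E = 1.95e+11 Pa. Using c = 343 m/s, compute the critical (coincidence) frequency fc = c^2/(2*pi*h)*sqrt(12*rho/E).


12*rho/E = 12*1519/1.95e+11 = 9.34769e-08
sqrt(12*rho/E) = sqrt(9.34769e-08) = 0.00030574
c^2/(2*pi*h) = 343^2/(2*pi*0.0345) = 542737
fc = 542737 * 0.00030574 = 165.94 Hz


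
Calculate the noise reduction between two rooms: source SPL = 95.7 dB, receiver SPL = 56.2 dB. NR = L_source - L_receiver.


NR = L_source - L_receiver (difference between source and receiving room levels)
NR = 95.7 - 56.2 = 39.5 dB


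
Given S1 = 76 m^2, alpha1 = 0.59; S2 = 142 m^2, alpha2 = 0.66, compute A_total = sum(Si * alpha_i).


76 * 0.59 = 44.84
142 * 0.66 = 93.72
A_total = 44.84 + 93.72 = 138.56 m^2


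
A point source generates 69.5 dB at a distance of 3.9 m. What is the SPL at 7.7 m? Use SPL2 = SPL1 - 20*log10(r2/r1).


r2/r1 = 7.7/3.9 = 1.97436
Correction = 20*log10(1.97436) = 5.90853 dB
SPL2 = 69.5 - 5.90853 = 63.591 dB


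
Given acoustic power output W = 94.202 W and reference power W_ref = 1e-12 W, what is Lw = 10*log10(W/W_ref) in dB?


W / W_ref = 94.202 / 1e-12 = 9.4202e+13
Lw = 10 * log10(9.4202e+13) = 139.74 dB


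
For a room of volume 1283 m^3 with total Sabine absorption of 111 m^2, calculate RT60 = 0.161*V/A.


RT60 = 0.161 * 1283 / 111 = 1.8609 s


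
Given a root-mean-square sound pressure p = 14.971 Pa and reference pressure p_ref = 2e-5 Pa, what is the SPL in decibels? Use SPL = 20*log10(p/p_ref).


p / p_ref = 14.971 / 2e-5 = 748550
SPL = 20 * log10(748550) = 117.48 dB


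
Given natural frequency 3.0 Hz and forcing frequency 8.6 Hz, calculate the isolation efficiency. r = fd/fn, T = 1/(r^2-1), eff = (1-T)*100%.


r = 8.6 / 3.0 = 2.86667
r^2 - 1 = 2.86667^2 - 1 = 7.2178
T = 1/7.2178 = 0.138546
Efficiency = (1 - 0.138546)*100 = 86.145 %


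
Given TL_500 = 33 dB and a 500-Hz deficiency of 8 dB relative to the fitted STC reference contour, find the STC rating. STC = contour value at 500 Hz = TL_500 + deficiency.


By ASTM E413, STC = value of the fitted reference contour at 500 Hz.
Contour value at 500 Hz = TL_500 + deficiency = 33 + 8 = 41
STC = 41


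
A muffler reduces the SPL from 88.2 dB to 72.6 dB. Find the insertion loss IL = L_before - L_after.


Insertion loss = SPL without muffler - SPL with muffler
IL = 88.2 - 72.6 = 15.6 dB


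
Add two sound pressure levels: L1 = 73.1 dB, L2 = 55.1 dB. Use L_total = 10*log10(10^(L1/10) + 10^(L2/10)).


10^(73.1/10) = 2.04174e+07
10^(55.1/10) = 323594
Sum = 2.04174e+07 + 323594 = 2.0741e+07
L_total = 10*log10(2.0741e+07) = 73.168 dB


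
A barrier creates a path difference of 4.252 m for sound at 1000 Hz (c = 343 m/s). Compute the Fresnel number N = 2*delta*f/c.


N = 2*delta*f/c = 2*delta/lambda, where lambda = c/f
lambda = 343 / 1000 = 0.343 m
N = 2 * 4.252 / 0.343 = 24.793


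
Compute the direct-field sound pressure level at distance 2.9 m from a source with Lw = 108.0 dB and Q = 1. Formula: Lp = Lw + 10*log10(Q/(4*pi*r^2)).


4*pi*r^2 = 4*pi*2.9^2 = 105.683 m^2
Q / (4*pi*r^2) = 1 / 105.683 = 0.00946226
Lp = 108.0 + 10*log10(0.00946226) = 87.76 dB


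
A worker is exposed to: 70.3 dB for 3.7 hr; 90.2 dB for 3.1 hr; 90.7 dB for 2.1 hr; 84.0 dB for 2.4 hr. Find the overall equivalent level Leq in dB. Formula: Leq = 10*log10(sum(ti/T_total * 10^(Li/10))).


T_total = 3.7 + 3.1 + 2.1 + 2.4 = 11.3 hr
(3.7/11.3) * 10^(70.3/10) = 3.50851e+06
(3.1/11.3) * 10^(90.2/10) = 2.87265e+08
(2.1/11.3) * 10^(90.7/10) = 2.18344e+08
(2.4/11.3) * 10^(84.0/10) = 5.33498e+07
Sum = 3.50851e+06 + 2.87265e+08 + 2.18344e+08 + 5.33498e+07 = 5.62467e+08
Leq = 10*log10(5.62467e+08) = 87.501 dB


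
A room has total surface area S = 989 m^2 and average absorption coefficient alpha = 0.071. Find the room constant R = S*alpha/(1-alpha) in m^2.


R = 989 * 0.071 / (1 - 0.071) = 75.586 m^2


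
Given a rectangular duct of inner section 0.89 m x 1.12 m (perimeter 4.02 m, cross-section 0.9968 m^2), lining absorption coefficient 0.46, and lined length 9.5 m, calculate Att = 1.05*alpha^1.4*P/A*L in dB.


alpha^1.4 = 0.46^1.4 = 0.337179
Attenuation rate = 1.05 * alpha^1.4 * P / A
= 1.05 * 0.337179 * 4.02 / 0.9968 = 1.4278 dB/m
Total Att = 1.4278 * 9.5 = 13.564 dB


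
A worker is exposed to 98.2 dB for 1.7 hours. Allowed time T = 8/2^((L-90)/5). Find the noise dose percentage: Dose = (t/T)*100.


T_allowed = 8 / 2^((98.2 - 90)/5) = 2.56685 hr
Dose = 1.7 / 2.56685 * 100 = 66.229 %


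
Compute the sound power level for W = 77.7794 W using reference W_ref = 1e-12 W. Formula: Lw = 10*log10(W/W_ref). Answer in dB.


W / W_ref = 77.7794 / 1e-12 = 7.77794e+13
Lw = 10 * log10(7.77794e+13) = 138.91 dB


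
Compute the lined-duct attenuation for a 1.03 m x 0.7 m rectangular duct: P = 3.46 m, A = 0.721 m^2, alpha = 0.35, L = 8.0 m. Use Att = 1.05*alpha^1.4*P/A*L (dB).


alpha^1.4 = 0.35^1.4 = 0.229983
Attenuation rate = 1.05 * alpha^1.4 * P / A
= 1.05 * 0.229983 * 3.46 / 0.721 = 1.15885 dB/m
Total Att = 1.15885 * 8.0 = 9.2708 dB


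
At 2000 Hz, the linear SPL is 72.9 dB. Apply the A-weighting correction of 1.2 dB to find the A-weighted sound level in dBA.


A-weighting table: 2000 Hz -> 1.2 dB correction
SPL_A = SPL + correction = 72.9 + (1.2) = 74.1 dBA


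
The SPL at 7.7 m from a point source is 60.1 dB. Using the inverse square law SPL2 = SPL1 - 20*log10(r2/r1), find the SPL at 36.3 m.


r2/r1 = 36.3/7.7 = 4.71429
Correction = 20*log10(4.71429) = 13.4683 dB
SPL2 = 60.1 - 13.4683 = 46.632 dB


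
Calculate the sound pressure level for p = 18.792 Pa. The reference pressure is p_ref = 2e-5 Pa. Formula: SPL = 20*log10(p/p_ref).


p / p_ref = 18.792 / 2e-5 = 939600
SPL = 20 * log10(939600) = 119.46 dB


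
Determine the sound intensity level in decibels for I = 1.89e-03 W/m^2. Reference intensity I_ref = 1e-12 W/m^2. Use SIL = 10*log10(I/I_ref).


I / I_ref = 1.89e-03 / 1e-12 = 1.89e+09
SIL = 10 * log10(1.89e+09) = 92.765 dB


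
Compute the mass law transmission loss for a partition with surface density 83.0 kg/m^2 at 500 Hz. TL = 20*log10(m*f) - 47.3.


m * f = 83.0 * 500 = 41500
20*log10(41500) = 92.361 dB
TL = 92.361 - 47.3 = 45.061 dB


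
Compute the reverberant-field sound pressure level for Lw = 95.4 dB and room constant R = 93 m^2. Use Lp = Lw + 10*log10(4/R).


4/R = 4/93 = 0.0430108
Lp = 95.4 + 10*log10(0.0430108) = 81.736 dB


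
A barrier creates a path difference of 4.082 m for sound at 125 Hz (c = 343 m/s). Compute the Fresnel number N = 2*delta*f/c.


N = 2*delta*f/c = 2*delta/lambda, where lambda = c/f
lambda = 343 / 125 = 2.744 m
N = 2 * 4.082 / 2.744 = 2.9752


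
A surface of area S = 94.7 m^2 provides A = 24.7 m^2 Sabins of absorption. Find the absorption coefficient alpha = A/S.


Absorption coefficient = absorbed power / incident power
alpha = A / S = 24.7 / 94.7 = 0.26082


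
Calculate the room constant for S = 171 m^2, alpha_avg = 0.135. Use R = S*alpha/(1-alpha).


R = 171 * 0.135 / (1 - 0.135) = 26.688 m^2


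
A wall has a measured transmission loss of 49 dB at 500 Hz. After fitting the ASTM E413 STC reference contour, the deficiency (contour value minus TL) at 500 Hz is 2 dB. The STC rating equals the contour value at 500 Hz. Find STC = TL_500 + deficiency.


By ASTM E413, STC = value of the fitted reference contour at 500 Hz.
Contour value at 500 Hz = TL_500 + deficiency = 49 + 2 = 51
STC = 51


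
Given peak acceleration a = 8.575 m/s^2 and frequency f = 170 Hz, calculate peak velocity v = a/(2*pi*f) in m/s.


omega = 2*pi*f = 2*pi*170 = 1068.14 rad/s
v = a / omega = 8.575 / 1068.14 = 0.008028 m/s


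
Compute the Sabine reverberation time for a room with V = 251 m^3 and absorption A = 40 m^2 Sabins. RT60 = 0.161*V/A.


RT60 = 0.161 * 251 / 40 = 1.0103 s


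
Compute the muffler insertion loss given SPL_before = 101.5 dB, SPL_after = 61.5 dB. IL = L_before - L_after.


Insertion loss = SPL without muffler - SPL with muffler
IL = 101.5 - 61.5 = 40 dB


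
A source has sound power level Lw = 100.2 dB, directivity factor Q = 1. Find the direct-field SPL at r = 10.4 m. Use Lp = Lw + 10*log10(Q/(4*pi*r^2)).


4*pi*r^2 = 4*pi*10.4^2 = 1359.18 m^2
Q / (4*pi*r^2) = 1 / 1359.18 = 0.000735738
Lp = 100.2 + 10*log10(0.000735738) = 68.867 dB


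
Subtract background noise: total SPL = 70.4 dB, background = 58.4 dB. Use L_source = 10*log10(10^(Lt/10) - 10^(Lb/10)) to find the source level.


10^(70.4/10) = 1.09648e+07
10^(58.4/10) = 691831
Difference = 1.09648e+07 - 691831 = 1.0273e+07
L_source = 10*log10(1.0273e+07) = 70.117 dB


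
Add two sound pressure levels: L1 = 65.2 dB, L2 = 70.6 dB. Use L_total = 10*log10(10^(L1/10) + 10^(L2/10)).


10^(65.2/10) = 3.31131e+06
10^(70.6/10) = 1.14815e+07
Sum = 3.31131e+06 + 1.14815e+07 = 1.47928e+07
L_total = 10*log10(1.47928e+07) = 71.701 dB


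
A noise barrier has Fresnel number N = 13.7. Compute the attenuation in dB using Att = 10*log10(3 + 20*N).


3 + 20*N = 3 + 20*13.7 = 277
Att = 10*log10(277) = 24.425 dB


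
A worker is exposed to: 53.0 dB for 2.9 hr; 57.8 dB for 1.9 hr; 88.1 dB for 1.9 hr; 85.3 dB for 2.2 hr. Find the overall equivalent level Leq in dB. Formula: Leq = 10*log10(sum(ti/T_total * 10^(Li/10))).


T_total = 2.9 + 1.9 + 1.9 + 2.2 = 8.9 hr
(2.9/8.9) * 10^(53.0/10) = 65014.2
(1.9/8.9) * 10^(57.8/10) = 128636
(1.9/8.9) * 10^(88.1/10) = 1.37836e+08
(2.2/8.9) * 10^(85.3/10) = 8.37592e+07
Sum = 65014.2 + 128636 + 1.37836e+08 + 8.37592e+07 = 2.21789e+08
Leq = 10*log10(2.21789e+08) = 83.459 dB


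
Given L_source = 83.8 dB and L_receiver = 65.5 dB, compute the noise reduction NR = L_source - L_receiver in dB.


NR = L_source - L_receiver (difference between source and receiving room levels)
NR = 83.8 - 65.5 = 18.3 dB


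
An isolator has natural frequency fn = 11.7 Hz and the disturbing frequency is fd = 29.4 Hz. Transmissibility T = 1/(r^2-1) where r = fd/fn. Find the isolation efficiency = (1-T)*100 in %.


r = 29.4 / 11.7 = 2.51282
r^2 - 1 = 2.51282^2 - 1 = 5.31426
T = 1/5.31426 = 0.188173
Efficiency = (1 - 0.188173)*100 = 81.183 %


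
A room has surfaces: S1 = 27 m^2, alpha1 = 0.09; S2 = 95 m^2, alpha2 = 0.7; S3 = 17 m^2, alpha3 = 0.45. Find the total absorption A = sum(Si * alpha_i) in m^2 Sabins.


27 * 0.09 = 2.43
95 * 0.7 = 66.5
17 * 0.45 = 7.65
A_total = 2.43 + 66.5 + 7.65 = 76.58 m^2


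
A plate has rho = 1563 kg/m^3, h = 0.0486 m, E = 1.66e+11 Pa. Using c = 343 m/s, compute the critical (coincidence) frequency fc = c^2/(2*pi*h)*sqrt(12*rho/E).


12*rho/E = 12*1563/1.66e+11 = 1.12988e-07
sqrt(12*rho/E) = sqrt(1.12988e-07) = 0.000336137
c^2/(2*pi*h) = 343^2/(2*pi*0.0486) = 385276
fc = 385276 * 0.000336137 = 129.51 Hz


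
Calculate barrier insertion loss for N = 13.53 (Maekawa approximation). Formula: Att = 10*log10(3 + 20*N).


3 + 20*N = 3 + 20*13.53 = 273.6
Att = 10*log10(273.6) = 24.371 dB


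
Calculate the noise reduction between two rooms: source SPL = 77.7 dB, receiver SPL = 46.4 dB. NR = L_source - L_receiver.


NR = L_source - L_receiver (difference between source and receiving room levels)
NR = 77.7 - 46.4 = 31.3 dB


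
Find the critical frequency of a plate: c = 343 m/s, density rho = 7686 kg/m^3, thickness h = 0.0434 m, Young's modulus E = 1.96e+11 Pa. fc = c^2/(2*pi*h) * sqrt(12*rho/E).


12*rho/E = 12*7686/1.96e+11 = 4.70571e-07
sqrt(12*rho/E) = sqrt(4.70571e-07) = 0.000685982
c^2/(2*pi*h) = 343^2/(2*pi*0.0434) = 431438
fc = 431438 * 0.000685982 = 295.96 Hz


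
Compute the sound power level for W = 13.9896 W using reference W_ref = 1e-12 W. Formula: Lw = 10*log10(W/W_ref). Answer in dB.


W / W_ref = 13.9896 / 1e-12 = 1.39896e+13
Lw = 10 * log10(1.39896e+13) = 131.46 dB


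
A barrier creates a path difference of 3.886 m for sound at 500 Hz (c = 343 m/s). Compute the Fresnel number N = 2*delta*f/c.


N = 2*delta*f/c = 2*delta/lambda, where lambda = c/f
lambda = 343 / 500 = 0.686 m
N = 2 * 3.886 / 0.686 = 11.329


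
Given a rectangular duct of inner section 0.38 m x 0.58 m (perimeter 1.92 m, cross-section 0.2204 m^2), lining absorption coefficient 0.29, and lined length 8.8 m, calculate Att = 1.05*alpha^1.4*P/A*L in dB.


alpha^1.4 = 0.29^1.4 = 0.176749
Attenuation rate = 1.05 * alpha^1.4 * P / A
= 1.05 * 0.176749 * 1.92 / 0.2204 = 1.61672 dB/m
Total Att = 1.61672 * 8.8 = 14.227 dB


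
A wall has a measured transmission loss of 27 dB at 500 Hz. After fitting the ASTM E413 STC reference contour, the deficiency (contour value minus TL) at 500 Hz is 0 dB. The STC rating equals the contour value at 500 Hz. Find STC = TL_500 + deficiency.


By ASTM E413, STC = value of the fitted reference contour at 500 Hz.
Contour value at 500 Hz = TL_500 + deficiency = 27 + 0 = 27
STC = 27


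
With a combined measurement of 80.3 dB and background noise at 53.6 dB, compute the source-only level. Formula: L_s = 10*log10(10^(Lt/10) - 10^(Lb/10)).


10^(80.3/10) = 1.07152e+08
10^(53.6/10) = 229087
Difference = 1.07152e+08 - 229087 = 1.06923e+08
L_source = 10*log10(1.06923e+08) = 80.291 dB


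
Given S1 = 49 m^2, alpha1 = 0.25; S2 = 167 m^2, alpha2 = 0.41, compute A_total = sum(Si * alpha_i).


49 * 0.25 = 12.25
167 * 0.41 = 68.47
A_total = 12.25 + 68.47 = 80.72 m^2


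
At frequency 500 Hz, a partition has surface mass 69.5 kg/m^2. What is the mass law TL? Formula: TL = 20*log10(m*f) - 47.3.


m * f = 69.5 * 500 = 34750
20*log10(34750) = 90.8191 dB
TL = 90.8191 - 47.3 = 43.519 dB


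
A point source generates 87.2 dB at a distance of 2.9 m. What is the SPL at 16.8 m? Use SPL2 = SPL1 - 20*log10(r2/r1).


r2/r1 = 16.8/2.9 = 5.7931
Correction = 20*log10(5.7931) = 15.2582 dB
SPL2 = 87.2 - 15.2582 = 71.942 dB


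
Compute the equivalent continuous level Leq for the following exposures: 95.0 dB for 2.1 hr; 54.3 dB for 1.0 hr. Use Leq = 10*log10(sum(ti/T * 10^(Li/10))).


T_total = 2.1 + 1.0 = 3.1 hr
(2.1/3.1) * 10^(95.0/10) = 2.14219e+09
(1.0/3.1) * 10^(54.3/10) = 86823.7
Sum = 2.14219e+09 + 86823.7 = 2.14228e+09
Leq = 10*log10(2.14228e+09) = 93.309 dB


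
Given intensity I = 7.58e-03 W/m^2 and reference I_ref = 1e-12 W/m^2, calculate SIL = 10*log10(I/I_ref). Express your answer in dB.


I / I_ref = 7.58e-03 / 1e-12 = 7.58e+09
SIL = 10 * log10(7.58e+09) = 98.797 dB


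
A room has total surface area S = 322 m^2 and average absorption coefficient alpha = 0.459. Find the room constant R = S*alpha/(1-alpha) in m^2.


R = 322 * 0.459 / (1 - 0.459) = 273.19 m^2


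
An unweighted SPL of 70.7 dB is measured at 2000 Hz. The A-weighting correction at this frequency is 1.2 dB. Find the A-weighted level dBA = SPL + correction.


A-weighting table: 2000 Hz -> 1.2 dB correction
SPL_A = SPL + correction = 70.7 + (1.2) = 71.9 dBA


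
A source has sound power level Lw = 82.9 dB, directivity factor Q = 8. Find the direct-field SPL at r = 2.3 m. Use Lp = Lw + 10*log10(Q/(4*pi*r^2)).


4*pi*r^2 = 4*pi*2.3^2 = 66.4761 m^2
Q / (4*pi*r^2) = 8 / 66.4761 = 0.120344
Lp = 82.9 + 10*log10(0.120344) = 73.704 dB


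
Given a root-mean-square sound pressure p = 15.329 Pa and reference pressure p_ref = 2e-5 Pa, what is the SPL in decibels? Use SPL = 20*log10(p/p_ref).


p / p_ref = 15.329 / 2e-5 = 766450
SPL = 20 * log10(766450) = 117.69 dB


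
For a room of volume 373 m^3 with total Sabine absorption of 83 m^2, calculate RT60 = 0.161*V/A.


RT60 = 0.161 * 373 / 83 = 0.72353 s


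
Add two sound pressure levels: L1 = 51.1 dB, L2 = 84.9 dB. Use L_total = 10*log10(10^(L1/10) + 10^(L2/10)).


10^(51.1/10) = 128825
10^(84.9/10) = 3.0903e+08
Sum = 128825 + 3.0903e+08 = 3.09159e+08
L_total = 10*log10(3.09159e+08) = 84.902 dB


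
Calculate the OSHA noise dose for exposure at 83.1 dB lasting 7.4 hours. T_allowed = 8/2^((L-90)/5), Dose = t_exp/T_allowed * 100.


T_allowed = 8 / 2^((83.1 - 90)/5) = 20.8215 hr
Dose = 7.4 / 20.8215 * 100 = 35.54 %


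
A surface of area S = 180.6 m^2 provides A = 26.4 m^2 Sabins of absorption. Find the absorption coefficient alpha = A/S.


Absorption coefficient = absorbed power / incident power
alpha = A / S = 26.4 / 180.6 = 0.14618


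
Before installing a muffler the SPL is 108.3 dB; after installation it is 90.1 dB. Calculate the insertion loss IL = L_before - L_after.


Insertion loss = SPL without muffler - SPL with muffler
IL = 108.3 - 90.1 = 18.2 dB


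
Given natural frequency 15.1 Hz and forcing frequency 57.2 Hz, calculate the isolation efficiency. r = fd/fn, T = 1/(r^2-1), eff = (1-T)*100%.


r = 57.2 / 15.1 = 3.78808
r^2 - 1 = 3.78808^2 - 1 = 13.3496
T = 1/13.3496 = 0.0749086
Efficiency = (1 - 0.0749086)*100 = 92.509 %


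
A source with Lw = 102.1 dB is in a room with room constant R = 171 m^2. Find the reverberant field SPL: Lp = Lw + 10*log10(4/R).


4/R = 4/171 = 0.0233918
Lp = 102.1 + 10*log10(0.0233918) = 85.791 dB


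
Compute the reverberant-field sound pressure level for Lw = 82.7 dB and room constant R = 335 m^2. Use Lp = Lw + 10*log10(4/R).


4/R = 4/335 = 0.0119403
Lp = 82.7 + 10*log10(0.0119403) = 63.47 dB


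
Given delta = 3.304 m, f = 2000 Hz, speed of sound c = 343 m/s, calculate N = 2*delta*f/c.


N = 2*delta*f/c = 2*delta/lambda, where lambda = c/f
lambda = 343 / 2000 = 0.1715 m
N = 2 * 3.304 / 0.1715 = 38.531


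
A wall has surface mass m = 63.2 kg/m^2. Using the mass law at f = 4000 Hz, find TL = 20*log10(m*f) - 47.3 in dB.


m * f = 63.2 * 4000 = 252800
20*log10(252800) = 108.056 dB
TL = 108.056 - 47.3 = 60.756 dB


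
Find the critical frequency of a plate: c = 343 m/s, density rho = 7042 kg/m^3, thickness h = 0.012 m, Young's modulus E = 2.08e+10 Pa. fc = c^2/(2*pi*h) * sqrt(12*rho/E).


12*rho/E = 12*7042/2.08e+10 = 4.06269e-06
sqrt(12*rho/E) = sqrt(4.06269e-06) = 0.00201561
c^2/(2*pi*h) = 343^2/(2*pi*0.012) = 1.56037e+06
fc = 1.56037e+06 * 0.00201561 = 3145.1 Hz


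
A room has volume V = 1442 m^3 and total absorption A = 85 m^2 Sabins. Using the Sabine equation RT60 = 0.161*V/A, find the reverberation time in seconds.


RT60 = 0.161 * 1442 / 85 = 2.7313 s


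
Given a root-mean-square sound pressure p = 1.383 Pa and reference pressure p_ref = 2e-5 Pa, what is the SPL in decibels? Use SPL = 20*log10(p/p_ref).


p / p_ref = 1.383 / 2e-5 = 69150
SPL = 20 * log10(69150) = 96.796 dB


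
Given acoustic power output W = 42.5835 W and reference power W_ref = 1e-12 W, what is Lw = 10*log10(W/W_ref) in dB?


W / W_ref = 42.5835 / 1e-12 = 4.25835e+13
Lw = 10 * log10(4.25835e+13) = 136.29 dB


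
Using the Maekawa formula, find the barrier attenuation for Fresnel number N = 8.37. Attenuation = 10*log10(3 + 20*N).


3 + 20*N = 3 + 20*8.37 = 170.4
Att = 10*log10(170.4) = 22.315 dB


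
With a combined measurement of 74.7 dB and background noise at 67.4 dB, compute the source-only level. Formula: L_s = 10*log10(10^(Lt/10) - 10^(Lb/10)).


10^(74.7/10) = 2.95121e+07
10^(67.4/10) = 5.49541e+06
Difference = 2.95121e+07 - 5.49541e+06 = 2.40167e+07
L_source = 10*log10(2.40167e+07) = 73.805 dB


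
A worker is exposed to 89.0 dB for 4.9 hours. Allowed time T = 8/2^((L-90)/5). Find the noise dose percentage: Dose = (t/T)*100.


T_allowed = 8 / 2^((89.0 - 90)/5) = 9.18959 hr
Dose = 4.9 / 9.18959 * 100 = 53.321 %
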